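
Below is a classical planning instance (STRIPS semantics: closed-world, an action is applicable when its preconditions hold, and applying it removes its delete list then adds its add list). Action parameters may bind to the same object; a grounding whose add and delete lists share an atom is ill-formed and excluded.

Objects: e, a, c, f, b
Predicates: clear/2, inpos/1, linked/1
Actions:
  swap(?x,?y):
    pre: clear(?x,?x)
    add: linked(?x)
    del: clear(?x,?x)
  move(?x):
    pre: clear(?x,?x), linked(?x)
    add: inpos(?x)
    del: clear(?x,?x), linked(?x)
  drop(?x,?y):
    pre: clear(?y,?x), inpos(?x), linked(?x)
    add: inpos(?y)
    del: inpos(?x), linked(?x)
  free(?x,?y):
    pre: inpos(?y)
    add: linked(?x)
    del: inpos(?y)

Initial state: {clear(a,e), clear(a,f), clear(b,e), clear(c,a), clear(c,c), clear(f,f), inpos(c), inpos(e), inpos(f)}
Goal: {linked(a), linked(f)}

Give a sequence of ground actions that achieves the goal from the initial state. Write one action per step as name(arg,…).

swap(f,e); free(a,e)

1. swap(f,e)  →  {clear(a,e), clear(a,f), clear(b,e), clear(c,a), clear(c,c), inpos(c), inpos(e), inpos(f), linked(f)}
2. free(a,e)  →  {clear(a,e), clear(a,f), clear(b,e), clear(c,a), clear(c,c), inpos(c), inpos(f), linked(a), linked(f)}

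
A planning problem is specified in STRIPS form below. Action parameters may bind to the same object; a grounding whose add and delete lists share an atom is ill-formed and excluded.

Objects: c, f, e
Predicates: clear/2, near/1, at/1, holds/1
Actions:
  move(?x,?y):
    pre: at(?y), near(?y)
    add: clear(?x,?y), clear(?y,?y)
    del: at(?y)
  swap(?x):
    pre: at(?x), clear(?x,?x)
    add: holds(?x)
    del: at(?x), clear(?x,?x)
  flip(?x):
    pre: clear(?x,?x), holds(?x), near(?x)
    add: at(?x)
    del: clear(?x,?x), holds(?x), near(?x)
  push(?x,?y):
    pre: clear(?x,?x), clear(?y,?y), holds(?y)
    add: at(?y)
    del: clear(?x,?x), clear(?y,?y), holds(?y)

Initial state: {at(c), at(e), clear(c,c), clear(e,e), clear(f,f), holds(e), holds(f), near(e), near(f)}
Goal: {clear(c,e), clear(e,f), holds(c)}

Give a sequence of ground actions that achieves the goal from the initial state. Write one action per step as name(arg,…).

1. move(c,e)  →  {at(c), clear(c,c), clear(c,e), clear(e,e), clear(f,f), holds(e), holds(f), near(e), near(f)}
2. swap(c)  →  {clear(c,e), clear(e,e), clear(f,f), holds(c), holds(e), holds(f), near(e), near(f)}
3. push(f,f)  →  {at(f), clear(c,e), clear(e,e), holds(c), holds(e), near(e), near(f)}
4. move(e,f)  →  {clear(c,e), clear(e,e), clear(e,f), clear(f,f), holds(c), holds(e), near(e), near(f)}

move(c,e); swap(c); push(f,f); move(e,f)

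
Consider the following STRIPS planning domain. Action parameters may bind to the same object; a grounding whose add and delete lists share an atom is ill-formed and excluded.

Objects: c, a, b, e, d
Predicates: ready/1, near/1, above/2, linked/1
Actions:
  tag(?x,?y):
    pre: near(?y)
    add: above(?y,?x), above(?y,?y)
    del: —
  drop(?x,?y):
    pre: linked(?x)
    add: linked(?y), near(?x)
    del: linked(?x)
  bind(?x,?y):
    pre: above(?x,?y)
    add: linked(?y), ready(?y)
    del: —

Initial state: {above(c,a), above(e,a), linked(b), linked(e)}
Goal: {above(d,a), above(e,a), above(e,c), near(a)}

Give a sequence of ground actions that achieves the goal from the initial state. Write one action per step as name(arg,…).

drop(e,a); tag(c,e); drop(a,d); drop(d,c); tag(a,d)

1. drop(e,a)  →  {above(c,a), above(e,a), linked(a), linked(b), near(e)}
2. tag(c,e)  →  {above(c,a), above(e,a), above(e,c), above(e,e), linked(a), linked(b), near(e)}
3. drop(a,d)  →  {above(c,a), above(e,a), above(e,c), above(e,e), linked(b), linked(d), near(a), near(e)}
4. drop(d,c)  →  {above(c,a), above(e,a), above(e,c), above(e,e), linked(b), linked(c), near(a), near(d), near(e)}
5. tag(a,d)  →  {above(c,a), above(d,a), above(d,d), above(e,a), above(e,c), above(e,e), linked(b), linked(c), near(a), near(d), near(e)}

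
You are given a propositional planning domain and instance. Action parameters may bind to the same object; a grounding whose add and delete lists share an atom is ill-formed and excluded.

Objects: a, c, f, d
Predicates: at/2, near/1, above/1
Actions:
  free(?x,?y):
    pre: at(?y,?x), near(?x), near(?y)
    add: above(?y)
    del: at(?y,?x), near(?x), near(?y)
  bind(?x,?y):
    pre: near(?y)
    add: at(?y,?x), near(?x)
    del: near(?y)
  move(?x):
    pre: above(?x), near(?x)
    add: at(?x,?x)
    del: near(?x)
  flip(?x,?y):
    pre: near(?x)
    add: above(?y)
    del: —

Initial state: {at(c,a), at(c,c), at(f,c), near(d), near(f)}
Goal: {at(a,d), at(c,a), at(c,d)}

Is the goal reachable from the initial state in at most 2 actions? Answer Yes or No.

1. bind(a,f)  →  {at(c,a), at(c,c), at(f,a), at(f,c), near(a), near(d)}
2. bind(c,d)  →  {at(c,a), at(c,c), at(d,c), at(f,a), at(f,c), near(a), near(c)}
3. bind(d,a)  →  {at(a,d), at(c,a), at(c,c), at(d,c), at(f,a), at(f,c), near(c), near(d)}
4. bind(d,c)  →  {at(a,d), at(c,a), at(c,c), at(c,d), at(d,c), at(f,a), at(f,c), near(d)}
optimal plan length = 4; 4 > 2

No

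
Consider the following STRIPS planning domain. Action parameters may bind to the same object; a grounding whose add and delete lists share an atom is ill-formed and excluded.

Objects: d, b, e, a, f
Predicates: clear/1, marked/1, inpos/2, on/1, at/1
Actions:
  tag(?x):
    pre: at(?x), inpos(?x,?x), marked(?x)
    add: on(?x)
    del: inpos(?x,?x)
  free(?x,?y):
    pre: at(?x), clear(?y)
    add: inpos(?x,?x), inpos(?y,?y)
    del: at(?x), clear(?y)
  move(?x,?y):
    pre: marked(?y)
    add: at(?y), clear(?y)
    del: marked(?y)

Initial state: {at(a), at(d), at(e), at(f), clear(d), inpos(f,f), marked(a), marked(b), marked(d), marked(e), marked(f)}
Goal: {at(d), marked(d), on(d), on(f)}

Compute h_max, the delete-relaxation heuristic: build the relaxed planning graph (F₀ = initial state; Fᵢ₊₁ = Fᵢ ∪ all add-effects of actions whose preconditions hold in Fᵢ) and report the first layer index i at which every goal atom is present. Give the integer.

2

F0 = init (11 atoms)
F1 = F0 ∪ {at(b), clear(a), clear(b), clear(e), clear(f), inpos(a,a), inpos(d,d), inpos(e,e), on(f)}  (20 atoms)
F2 = F1 ∪ {inpos(b,b), on(a), on(d), on(e)}  (24 atoms)
goal ⊆ F2  ⇒  h_max = 2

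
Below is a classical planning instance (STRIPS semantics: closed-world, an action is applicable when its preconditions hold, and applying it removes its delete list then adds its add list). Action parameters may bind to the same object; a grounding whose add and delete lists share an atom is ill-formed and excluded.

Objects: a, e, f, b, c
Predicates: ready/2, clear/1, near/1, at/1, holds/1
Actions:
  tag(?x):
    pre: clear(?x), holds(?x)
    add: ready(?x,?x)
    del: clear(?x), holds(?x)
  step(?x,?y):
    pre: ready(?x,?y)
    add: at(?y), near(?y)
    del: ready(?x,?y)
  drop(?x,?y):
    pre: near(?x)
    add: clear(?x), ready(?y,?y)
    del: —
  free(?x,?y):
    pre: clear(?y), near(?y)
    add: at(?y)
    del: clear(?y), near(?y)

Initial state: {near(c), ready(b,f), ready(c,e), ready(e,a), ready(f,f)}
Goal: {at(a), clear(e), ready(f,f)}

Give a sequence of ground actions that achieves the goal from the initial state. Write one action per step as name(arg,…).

step(e,a); step(c,e); drop(e,a)

1. step(e,a)  →  {at(a), near(a), near(c), ready(b,f), ready(c,e), ready(f,f)}
2. step(c,e)  →  {at(a), at(e), near(a), near(c), near(e), ready(b,f), ready(f,f)}
3. drop(e,a)  →  {at(a), at(e), clear(e), near(a), near(c), near(e), ready(a,a), ready(b,f), ready(f,f)}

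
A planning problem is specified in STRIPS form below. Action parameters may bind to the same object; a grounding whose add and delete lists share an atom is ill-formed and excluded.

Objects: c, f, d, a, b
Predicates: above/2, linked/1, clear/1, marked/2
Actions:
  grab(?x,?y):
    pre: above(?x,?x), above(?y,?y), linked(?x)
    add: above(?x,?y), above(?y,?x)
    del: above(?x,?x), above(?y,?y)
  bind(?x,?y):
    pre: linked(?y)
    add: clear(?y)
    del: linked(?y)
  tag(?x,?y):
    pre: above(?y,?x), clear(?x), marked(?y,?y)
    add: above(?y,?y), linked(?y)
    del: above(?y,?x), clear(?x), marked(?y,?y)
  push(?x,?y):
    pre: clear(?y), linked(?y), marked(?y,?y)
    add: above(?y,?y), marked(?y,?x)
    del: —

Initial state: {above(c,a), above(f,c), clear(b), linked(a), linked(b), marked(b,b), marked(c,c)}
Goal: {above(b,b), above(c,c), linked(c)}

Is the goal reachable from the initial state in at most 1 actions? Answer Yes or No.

No

1. bind(c,a)  →  {above(c,a), above(f,c), clear(a), clear(b), linked(b), marked(b,b), marked(c,c)}
2. tag(a,c)  →  {above(c,c), above(f,c), clear(b), linked(b), linked(c), marked(b,b)}
3. push(c,b)  →  {above(b,b), above(c,c), above(f,c), clear(b), linked(b), linked(c), marked(b,b), marked(b,c)}
optimal plan length = 3; 3 > 1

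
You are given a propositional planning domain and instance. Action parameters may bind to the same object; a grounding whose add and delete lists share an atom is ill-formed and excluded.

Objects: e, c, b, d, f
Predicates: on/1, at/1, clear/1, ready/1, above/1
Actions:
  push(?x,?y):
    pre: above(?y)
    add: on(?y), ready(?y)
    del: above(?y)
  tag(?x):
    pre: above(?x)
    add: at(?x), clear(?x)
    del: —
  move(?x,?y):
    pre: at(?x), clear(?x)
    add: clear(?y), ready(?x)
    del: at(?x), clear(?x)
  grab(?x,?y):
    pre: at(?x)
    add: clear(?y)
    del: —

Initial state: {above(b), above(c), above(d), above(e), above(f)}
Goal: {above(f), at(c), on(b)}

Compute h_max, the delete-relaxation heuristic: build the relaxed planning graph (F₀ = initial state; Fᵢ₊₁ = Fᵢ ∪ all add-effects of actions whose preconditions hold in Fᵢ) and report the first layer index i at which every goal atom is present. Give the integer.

1

F0 = init (5 atoms)
F1 = F0 ∪ {at(b), at(c), at(d), at(e), at(f), clear(b), clear(c), clear(d), clear(e), clear(f), on(b), on(c), on(d), on(e), on(f), ready(b), ready(c), ready(d), ready(e), ready(f)}  (25 atoms)
goal ⊆ F1  ⇒  h_max = 1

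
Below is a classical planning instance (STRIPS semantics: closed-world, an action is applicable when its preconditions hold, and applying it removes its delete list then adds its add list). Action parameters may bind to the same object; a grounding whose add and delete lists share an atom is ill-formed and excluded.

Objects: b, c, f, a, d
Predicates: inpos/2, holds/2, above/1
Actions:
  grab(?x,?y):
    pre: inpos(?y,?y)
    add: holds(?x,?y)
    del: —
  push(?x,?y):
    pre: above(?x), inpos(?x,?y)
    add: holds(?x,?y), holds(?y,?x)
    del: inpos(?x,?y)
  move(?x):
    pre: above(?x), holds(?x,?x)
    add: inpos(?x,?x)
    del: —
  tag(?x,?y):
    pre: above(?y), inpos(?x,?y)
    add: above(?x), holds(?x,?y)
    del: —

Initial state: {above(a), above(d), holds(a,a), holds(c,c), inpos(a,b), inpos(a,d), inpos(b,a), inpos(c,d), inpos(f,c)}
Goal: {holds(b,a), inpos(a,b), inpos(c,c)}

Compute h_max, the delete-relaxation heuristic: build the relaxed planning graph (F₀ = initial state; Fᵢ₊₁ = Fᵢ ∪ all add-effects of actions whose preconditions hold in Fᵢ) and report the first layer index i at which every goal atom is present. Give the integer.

2

F0 = init (9 atoms)
F1 = F0 ∪ {above(b), above(c), holds(a,b), holds(a,d), holds(b,a), holds(c,d), holds(d,a), inpos(a,a)}  (17 atoms)
F2 = F1 ∪ {above(f), holds(c,a), holds(d,c), holds(f,a), holds(f,c), inpos(c,c)}  (23 atoms)
goal ⊆ F2  ⇒  h_max = 2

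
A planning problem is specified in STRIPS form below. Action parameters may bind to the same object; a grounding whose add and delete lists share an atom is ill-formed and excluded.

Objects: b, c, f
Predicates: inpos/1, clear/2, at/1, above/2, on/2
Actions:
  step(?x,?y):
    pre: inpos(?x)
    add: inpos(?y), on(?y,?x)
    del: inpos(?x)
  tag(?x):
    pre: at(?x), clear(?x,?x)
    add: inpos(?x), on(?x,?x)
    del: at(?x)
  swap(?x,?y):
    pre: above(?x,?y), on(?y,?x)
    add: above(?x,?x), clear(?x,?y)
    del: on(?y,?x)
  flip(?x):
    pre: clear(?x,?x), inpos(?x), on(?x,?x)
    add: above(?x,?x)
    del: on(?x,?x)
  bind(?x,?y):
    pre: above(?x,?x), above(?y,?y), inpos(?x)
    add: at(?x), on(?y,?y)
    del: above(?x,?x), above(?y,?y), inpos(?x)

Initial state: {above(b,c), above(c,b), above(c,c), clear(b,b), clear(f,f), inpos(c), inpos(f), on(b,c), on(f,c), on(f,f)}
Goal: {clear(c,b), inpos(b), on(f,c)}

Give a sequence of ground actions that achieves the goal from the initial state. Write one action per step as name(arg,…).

1. step(c,b)  →  {above(b,c), above(c,b), above(c,c), clear(b,b), clear(f,f), inpos(b), inpos(f), on(b,c), on(f,c), on(f,f)}
2. swap(c,b)  →  {above(b,c), above(c,b), above(c,c), clear(b,b), clear(c,b), clear(f,f), inpos(b), inpos(f), on(f,c), on(f,f)}

step(c,b); swap(c,b)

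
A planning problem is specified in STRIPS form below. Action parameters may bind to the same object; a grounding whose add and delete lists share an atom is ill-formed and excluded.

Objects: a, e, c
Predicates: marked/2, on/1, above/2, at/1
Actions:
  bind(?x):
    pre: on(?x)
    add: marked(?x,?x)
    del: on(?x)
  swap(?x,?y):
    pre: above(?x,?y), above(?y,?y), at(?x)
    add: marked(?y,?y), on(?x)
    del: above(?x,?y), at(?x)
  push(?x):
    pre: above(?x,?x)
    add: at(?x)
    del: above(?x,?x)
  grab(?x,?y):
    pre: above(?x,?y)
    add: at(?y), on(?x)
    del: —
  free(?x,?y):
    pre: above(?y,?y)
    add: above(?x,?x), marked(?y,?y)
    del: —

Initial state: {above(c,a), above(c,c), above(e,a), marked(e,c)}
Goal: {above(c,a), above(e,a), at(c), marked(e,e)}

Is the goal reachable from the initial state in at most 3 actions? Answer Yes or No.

1. push(c)  →  {above(c,a), above(e,a), at(c), marked(e,c)}
2. grab(e,a)  →  {above(c,a), above(e,a), at(a), at(c), marked(e,c), on(e)}
3. bind(e)  →  {above(c,a), above(e,a), at(a), at(c), marked(e,c), marked(e,e)}
optimal plan length = 3; 3 ≤ 3

Yes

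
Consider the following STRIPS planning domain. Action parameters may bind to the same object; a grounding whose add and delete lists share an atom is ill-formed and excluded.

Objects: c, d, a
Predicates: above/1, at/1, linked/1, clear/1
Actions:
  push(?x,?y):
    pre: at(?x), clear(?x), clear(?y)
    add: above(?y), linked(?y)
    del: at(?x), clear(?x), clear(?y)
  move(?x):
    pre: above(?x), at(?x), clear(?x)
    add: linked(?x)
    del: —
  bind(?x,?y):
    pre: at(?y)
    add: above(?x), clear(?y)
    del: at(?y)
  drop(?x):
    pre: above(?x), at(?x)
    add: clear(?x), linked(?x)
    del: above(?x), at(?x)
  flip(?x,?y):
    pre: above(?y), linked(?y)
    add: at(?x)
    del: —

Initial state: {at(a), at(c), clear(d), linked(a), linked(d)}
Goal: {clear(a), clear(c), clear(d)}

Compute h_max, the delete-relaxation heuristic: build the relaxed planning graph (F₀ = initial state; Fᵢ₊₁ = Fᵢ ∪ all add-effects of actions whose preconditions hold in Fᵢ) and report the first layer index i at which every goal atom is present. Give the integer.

F0 = init (5 atoms)
F1 = F0 ∪ {above(a), above(c), above(d), clear(a), clear(c)}  (10 atoms)
goal ⊆ F1  ⇒  h_max = 1

1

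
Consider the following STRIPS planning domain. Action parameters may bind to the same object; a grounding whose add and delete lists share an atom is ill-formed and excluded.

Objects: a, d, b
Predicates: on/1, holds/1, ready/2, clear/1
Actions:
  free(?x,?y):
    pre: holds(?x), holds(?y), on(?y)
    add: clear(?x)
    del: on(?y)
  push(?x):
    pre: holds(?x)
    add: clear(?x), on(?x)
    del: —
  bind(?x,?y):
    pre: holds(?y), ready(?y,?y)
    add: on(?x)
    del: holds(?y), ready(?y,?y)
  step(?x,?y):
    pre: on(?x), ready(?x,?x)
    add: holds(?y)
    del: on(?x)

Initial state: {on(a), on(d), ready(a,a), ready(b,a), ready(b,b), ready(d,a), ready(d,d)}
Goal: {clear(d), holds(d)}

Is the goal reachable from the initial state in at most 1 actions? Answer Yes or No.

No

1. step(a,d)  →  {holds(d), on(d), ready(a,a), ready(b,a), ready(b,b), ready(d,a), ready(d,d)}
2. free(d,d)  →  {clear(d), holds(d), ready(a,a), ready(b,a), ready(b,b), ready(d,a), ready(d,d)}
optimal plan length = 2; 2 > 1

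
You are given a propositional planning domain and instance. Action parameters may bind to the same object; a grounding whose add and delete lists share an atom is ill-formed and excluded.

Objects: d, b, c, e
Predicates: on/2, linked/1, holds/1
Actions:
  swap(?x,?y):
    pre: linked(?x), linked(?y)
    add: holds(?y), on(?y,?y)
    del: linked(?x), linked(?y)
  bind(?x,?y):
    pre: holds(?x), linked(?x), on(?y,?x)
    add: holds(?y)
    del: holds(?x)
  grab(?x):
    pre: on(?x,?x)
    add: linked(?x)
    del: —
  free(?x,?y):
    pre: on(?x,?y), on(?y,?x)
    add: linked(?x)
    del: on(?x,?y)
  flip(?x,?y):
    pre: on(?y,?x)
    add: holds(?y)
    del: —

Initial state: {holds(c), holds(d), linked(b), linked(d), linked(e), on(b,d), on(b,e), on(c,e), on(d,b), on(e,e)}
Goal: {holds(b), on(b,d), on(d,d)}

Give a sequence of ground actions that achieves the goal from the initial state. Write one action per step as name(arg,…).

swap(d,d); swap(b,b)

1. swap(d,d)  →  {holds(c), holds(d), linked(b), linked(e), on(b,d), on(b,e), on(c,e), on(d,b), on(d,d), on(e,e)}
2. swap(b,b)  →  {holds(b), holds(c), holds(d), linked(e), on(b,b), on(b,d), on(b,e), on(c,e), on(d,b), on(d,d), on(e,e)}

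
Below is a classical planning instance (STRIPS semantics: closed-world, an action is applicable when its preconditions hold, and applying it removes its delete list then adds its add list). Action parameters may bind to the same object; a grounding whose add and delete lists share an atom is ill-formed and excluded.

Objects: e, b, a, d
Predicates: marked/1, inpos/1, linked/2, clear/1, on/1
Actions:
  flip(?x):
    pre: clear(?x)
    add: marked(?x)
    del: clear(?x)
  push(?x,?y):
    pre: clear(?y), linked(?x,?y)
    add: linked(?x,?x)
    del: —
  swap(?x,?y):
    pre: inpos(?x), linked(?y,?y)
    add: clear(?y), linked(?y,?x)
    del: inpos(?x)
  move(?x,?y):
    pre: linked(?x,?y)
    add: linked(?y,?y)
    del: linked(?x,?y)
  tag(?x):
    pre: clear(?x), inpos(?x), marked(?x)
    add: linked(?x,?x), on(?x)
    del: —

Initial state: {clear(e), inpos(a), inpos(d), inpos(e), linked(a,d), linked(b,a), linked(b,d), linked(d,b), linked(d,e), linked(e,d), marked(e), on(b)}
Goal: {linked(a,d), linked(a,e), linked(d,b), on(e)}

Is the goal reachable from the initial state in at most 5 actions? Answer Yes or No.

1. move(b,a)  →  {clear(e), inpos(a), inpos(d), inpos(e), linked(a,a), linked(a,d), linked(b,d), linked(d,b), linked(d,e), linked(e,d), marked(e), on(b)}
2. tag(e)  →  {clear(e), inpos(a), inpos(d), inpos(e), linked(a,a), linked(a,d), linked(b,d), linked(d,b), linked(d,e), linked(e,d), linked(e,e), marked(e), on(b), on(e)}
3. swap(e,a)  →  {clear(a), clear(e), inpos(a), inpos(d), linked(a,a), linked(a,d), linked(a,e), linked(b,d), linked(d,b), linked(d,e), linked(e,d), linked(e,e), marked(e), on(b), on(e)}
optimal plan length = 3; 3 ≤ 5

Yes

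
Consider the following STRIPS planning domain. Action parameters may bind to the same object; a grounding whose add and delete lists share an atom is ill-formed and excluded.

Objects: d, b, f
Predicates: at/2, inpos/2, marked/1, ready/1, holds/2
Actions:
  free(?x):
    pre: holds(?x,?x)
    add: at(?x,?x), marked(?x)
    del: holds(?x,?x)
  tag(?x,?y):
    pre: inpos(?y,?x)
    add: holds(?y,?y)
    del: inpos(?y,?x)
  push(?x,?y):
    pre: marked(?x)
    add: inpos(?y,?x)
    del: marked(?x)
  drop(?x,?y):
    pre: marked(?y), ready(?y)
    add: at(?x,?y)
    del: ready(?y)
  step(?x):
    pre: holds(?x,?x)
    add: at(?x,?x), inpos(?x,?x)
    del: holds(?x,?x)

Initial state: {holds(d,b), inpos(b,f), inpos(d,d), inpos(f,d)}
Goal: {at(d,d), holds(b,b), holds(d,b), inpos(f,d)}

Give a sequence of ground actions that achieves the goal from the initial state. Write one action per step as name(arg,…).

1. tag(d,d)  →  {holds(d,b), holds(d,d), inpos(b,f), inpos(f,d)}
2. free(d)  →  {at(d,d), holds(d,b), inpos(b,f), inpos(f,d), marked(d)}
3. tag(f,b)  →  {at(d,d), holds(b,b), holds(d,b), inpos(f,d), marked(d)}

tag(d,d); free(d); tag(f,b)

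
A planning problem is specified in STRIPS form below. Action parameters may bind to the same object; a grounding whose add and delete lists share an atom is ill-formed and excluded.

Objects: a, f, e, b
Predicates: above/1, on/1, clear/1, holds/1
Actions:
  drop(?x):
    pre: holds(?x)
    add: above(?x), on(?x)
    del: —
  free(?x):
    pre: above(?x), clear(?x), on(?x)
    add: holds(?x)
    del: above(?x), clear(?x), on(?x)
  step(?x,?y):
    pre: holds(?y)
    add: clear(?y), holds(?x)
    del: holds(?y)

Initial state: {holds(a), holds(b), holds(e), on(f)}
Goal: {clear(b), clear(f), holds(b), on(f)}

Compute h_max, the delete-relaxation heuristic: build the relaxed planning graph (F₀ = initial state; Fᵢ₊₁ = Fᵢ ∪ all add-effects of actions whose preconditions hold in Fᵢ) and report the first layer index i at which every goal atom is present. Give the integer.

F0 = init (4 atoms)
F1 = F0 ∪ {above(a), above(b), above(e), clear(a), clear(b), clear(e), holds(f), on(a), on(b), on(e)}  (14 atoms)
F2 = F1 ∪ {above(f), clear(f)}  (16 atoms)
goal ⊆ F2  ⇒  h_max = 2

2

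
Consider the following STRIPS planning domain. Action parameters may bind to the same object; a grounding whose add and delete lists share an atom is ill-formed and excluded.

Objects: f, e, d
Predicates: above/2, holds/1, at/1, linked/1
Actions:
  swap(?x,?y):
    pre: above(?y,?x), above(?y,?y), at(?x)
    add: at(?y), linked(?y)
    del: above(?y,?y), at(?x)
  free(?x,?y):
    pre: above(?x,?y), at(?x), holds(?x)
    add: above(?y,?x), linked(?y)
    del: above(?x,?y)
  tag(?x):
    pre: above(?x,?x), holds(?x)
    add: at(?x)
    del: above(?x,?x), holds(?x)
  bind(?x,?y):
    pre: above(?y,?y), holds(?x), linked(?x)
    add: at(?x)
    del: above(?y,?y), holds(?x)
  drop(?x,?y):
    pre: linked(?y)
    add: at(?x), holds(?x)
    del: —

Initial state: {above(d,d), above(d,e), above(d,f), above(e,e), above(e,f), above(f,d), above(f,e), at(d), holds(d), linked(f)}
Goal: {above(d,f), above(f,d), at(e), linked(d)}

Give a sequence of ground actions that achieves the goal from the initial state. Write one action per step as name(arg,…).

free(d,e); drop(e,f); free(e,d)

1. free(d,e)  →  {above(d,d), above(d,f), above(e,d), above(e,e), above(e,f), above(f,d), above(f,e), at(d), holds(d), linked(e), linked(f)}
2. drop(e,f)  →  {above(d,d), above(d,f), above(e,d), above(e,e), above(e,f), above(f,d), above(f,e), at(d), at(e), holds(d), holds(e), linked(e), linked(f)}
3. free(e,d)  →  {above(d,d), above(d,e), above(d,f), above(e,e), above(e,f), above(f,d), above(f,e), at(d), at(e), holds(d), holds(e), linked(d), linked(e), linked(f)}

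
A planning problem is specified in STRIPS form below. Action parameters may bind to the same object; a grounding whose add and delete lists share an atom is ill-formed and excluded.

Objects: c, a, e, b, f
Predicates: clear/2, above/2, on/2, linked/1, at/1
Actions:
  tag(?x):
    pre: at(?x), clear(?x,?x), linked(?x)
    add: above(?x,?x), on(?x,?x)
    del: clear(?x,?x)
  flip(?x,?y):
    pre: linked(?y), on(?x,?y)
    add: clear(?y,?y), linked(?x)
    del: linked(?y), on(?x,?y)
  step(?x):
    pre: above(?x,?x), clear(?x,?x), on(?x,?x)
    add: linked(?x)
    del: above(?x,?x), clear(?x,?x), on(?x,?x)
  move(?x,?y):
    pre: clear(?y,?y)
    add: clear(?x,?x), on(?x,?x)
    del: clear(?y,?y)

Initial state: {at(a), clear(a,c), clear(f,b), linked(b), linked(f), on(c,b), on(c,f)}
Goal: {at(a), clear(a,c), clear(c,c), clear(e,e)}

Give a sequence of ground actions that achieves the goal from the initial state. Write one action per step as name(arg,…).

flip(c,b); flip(c,f); move(c,b); move(e,f)

1. flip(c,b)  →  {at(a), clear(a,c), clear(b,b), clear(f,b), linked(c), linked(f), on(c,f)}
2. flip(c,f)  →  {at(a), clear(a,c), clear(b,b), clear(f,b), clear(f,f), linked(c)}
3. move(c,b)  →  {at(a), clear(a,c), clear(c,c), clear(f,b), clear(f,f), linked(c), on(c,c)}
4. move(e,f)  →  {at(a), clear(a,c), clear(c,c), clear(e,e), clear(f,b), linked(c), on(c,c), on(e,e)}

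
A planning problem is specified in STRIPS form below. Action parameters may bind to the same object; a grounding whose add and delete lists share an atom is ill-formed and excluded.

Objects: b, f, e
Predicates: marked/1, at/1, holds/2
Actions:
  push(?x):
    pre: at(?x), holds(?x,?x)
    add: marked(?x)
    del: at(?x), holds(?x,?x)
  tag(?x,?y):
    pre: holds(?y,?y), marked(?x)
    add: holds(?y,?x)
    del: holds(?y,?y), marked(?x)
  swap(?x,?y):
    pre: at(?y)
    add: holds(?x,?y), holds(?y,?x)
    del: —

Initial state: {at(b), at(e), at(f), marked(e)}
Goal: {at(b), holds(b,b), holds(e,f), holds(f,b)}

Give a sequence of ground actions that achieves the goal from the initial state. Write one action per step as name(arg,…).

swap(b,b); swap(b,f); swap(f,e)

1. swap(b,b)  →  {at(b), at(e), at(f), holds(b,b), marked(e)}
2. swap(b,f)  →  {at(b), at(e), at(f), holds(b,b), holds(b,f), holds(f,b), marked(e)}
3. swap(f,e)  →  {at(b), at(e), at(f), holds(b,b), holds(b,f), holds(e,f), holds(f,b), holds(f,e), marked(e)}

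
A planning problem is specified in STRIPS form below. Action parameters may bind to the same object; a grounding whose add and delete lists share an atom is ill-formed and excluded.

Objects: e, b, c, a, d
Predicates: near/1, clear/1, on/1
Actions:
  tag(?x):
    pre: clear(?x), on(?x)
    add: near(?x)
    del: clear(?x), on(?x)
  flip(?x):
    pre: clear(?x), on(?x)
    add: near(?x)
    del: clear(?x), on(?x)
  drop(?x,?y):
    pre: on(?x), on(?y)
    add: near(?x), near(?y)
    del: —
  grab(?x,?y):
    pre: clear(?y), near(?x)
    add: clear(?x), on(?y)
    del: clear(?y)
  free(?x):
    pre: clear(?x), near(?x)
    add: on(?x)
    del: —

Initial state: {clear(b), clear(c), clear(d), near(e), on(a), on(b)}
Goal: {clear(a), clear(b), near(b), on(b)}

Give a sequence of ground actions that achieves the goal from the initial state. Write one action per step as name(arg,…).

drop(b,a); grab(a,c)

1. drop(b,a)  →  {clear(b), clear(c), clear(d), near(a), near(b), near(e), on(a), on(b)}
2. grab(a,c)  →  {clear(a), clear(b), clear(d), near(a), near(b), near(e), on(a), on(b), on(c)}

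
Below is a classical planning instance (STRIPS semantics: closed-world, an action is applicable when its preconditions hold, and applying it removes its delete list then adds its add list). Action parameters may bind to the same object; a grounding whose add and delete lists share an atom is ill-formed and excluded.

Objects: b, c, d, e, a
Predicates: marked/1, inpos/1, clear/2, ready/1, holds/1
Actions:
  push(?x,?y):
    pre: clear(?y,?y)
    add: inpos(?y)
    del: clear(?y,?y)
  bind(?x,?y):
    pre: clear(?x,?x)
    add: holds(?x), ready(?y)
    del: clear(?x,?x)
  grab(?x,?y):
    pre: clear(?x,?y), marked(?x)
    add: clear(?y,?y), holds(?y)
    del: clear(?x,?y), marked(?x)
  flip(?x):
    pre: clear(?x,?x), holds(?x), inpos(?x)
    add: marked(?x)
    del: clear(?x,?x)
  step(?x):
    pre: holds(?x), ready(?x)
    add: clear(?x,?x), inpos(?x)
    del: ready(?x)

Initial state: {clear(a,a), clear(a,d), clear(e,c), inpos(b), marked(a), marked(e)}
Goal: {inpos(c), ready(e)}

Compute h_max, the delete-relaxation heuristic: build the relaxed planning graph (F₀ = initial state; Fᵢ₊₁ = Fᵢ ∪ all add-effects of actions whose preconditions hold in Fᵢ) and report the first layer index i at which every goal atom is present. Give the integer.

2

F0 = init (6 atoms)
F1 = F0 ∪ {clear(c,c), clear(d,d), holds(a), holds(c), holds(d), inpos(a), ready(a), ready(b), ready(c), ready(d), ready(e)}  (17 atoms)
F2 = F1 ∪ {inpos(c), inpos(d)}  (19 atoms)
goal ⊆ F2  ⇒  h_max = 2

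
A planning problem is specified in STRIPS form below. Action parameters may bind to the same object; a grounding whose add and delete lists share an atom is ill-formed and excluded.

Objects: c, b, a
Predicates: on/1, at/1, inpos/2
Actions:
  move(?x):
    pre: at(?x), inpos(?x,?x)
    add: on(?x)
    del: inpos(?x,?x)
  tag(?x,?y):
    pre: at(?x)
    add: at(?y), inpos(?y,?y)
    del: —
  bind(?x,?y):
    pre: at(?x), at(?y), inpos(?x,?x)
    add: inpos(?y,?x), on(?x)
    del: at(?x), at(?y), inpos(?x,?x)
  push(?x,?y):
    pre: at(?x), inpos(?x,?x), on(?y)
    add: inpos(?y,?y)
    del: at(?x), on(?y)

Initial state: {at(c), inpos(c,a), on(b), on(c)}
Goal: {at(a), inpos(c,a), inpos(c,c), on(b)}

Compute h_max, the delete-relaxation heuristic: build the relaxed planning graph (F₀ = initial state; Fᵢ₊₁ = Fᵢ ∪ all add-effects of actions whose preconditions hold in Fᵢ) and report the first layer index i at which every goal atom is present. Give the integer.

1

F0 = init (4 atoms)
F1 = F0 ∪ {at(a), at(b), inpos(a,a), inpos(b,b), inpos(c,c)}  (9 atoms)
goal ⊆ F1  ⇒  h_max = 1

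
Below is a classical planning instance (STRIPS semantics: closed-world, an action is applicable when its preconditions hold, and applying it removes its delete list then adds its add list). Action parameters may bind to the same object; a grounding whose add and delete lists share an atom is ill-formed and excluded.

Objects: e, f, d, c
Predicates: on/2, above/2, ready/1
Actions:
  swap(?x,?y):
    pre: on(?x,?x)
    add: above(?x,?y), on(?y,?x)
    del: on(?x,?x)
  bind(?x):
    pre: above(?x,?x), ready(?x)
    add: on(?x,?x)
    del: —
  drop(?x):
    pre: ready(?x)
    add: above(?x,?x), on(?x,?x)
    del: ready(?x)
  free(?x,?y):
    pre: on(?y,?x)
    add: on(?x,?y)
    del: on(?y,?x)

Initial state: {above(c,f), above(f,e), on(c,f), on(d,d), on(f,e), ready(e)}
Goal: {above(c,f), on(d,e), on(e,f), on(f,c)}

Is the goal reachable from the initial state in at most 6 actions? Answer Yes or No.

Yes

1. swap(d,e)  →  {above(c,f), above(d,e), above(f,e), on(c,f), on(e,d), on(f,e), ready(e)}
2. free(e,f)  →  {above(c,f), above(d,e), above(f,e), on(c,f), on(e,d), on(e,f), ready(e)}
3. free(f,c)  →  {above(c,f), above(d,e), above(f,e), on(e,d), on(e,f), on(f,c), ready(e)}
4. free(d,e)  →  {above(c,f), above(d,e), above(f,e), on(d,e), on(e,f), on(f,c), ready(e)}
optimal plan length = 4; 4 ≤ 6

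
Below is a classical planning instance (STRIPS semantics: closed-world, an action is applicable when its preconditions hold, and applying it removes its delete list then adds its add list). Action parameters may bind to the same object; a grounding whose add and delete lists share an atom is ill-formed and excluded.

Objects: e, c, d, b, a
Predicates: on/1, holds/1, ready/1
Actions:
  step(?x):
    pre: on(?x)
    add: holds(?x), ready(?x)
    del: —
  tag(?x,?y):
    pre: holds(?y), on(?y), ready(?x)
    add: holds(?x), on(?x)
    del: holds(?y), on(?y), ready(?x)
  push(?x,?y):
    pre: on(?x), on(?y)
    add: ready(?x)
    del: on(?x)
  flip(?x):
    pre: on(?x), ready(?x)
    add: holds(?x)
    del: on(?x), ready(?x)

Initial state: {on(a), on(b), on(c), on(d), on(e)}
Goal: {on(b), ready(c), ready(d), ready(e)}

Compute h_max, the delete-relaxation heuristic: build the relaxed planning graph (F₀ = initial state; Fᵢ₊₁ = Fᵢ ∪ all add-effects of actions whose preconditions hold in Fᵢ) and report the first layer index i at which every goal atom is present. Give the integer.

F0 = init (5 atoms)
F1 = F0 ∪ {holds(a), holds(b), holds(c), holds(d), holds(e), ready(a), ready(b), ready(c), ready(d), ready(e)}  (15 atoms)
goal ⊆ F1  ⇒  h_max = 1

1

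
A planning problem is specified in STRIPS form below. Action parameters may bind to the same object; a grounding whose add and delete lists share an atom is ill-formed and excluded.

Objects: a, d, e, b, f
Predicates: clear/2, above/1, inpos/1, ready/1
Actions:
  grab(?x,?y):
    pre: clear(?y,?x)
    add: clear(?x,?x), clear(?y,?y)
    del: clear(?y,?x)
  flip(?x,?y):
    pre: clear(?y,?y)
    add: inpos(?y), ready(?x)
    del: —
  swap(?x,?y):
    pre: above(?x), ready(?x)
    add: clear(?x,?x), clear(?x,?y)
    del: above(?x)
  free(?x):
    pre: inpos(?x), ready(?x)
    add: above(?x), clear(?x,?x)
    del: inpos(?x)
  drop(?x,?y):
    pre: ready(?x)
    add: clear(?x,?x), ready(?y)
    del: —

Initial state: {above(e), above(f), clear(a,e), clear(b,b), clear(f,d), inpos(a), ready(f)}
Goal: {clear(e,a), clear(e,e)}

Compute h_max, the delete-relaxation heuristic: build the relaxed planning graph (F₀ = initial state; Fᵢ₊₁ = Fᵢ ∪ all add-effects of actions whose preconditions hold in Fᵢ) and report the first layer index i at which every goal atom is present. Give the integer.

F0 = init (7 atoms)
F1 = F0 ∪ {clear(a,a), clear(d,d), clear(e,e), clear(f,a), clear(f,b), clear(f,e), clear(f,f), inpos(b), ready(a), ready(b), ready(d), ready(e)}  (19 atoms)
F2 = F1 ∪ {above(a), above(b), clear(e,a), clear(e,b), clear(e,d), clear(e,f), inpos(d), inpos(e), inpos(f)}  (28 atoms)
goal ⊆ F2  ⇒  h_max = 2

2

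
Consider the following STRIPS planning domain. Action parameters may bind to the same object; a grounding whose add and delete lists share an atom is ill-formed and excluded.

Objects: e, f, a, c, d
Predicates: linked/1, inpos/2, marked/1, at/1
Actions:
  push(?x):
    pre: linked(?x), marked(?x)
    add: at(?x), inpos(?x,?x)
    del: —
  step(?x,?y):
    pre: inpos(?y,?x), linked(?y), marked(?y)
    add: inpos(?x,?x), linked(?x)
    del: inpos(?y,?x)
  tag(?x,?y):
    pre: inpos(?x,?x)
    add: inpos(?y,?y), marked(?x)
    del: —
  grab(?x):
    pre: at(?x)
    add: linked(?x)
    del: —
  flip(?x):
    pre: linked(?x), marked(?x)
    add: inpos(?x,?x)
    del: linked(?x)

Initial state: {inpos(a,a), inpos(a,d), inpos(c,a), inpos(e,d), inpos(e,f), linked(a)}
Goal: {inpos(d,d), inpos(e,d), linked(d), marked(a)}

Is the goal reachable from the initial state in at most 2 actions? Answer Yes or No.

Yes

1. tag(a,e)  →  {inpos(a,a), inpos(a,d), inpos(c,a), inpos(e,d), inpos(e,e), inpos(e,f), linked(a), marked(a)}
2. step(d,a)  →  {inpos(a,a), inpos(c,a), inpos(d,d), inpos(e,d), inpos(e,e), inpos(e,f), linked(a), linked(d), marked(a)}
optimal plan length = 2; 2 ≤ 2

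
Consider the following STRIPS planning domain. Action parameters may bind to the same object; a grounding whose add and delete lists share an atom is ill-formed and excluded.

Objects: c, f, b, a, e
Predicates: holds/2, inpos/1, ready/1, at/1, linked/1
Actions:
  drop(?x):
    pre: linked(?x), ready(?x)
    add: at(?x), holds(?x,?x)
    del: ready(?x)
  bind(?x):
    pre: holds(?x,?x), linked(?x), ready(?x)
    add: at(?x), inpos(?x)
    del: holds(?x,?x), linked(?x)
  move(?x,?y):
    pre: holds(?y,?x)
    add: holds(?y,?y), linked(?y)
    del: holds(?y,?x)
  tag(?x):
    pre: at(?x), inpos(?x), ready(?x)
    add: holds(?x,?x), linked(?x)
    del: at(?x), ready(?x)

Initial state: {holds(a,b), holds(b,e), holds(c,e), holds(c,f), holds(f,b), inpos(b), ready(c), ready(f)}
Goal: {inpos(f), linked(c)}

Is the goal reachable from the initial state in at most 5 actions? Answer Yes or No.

1. move(f,c)  →  {holds(a,b), holds(b,e), holds(c,c), holds(c,e), holds(f,b), inpos(b), linked(c), ready(c), ready(f)}
2. move(b,f)  →  {holds(a,b), holds(b,e), holds(c,c), holds(c,e), holds(f,f), inpos(b), linked(c), linked(f), ready(c), ready(f)}
3. bind(f)  →  {at(f), holds(a,b), holds(b,e), holds(c,c), holds(c,e), inpos(b), inpos(f), linked(c), ready(c), ready(f)}
optimal plan length = 3; 3 ≤ 5

Yes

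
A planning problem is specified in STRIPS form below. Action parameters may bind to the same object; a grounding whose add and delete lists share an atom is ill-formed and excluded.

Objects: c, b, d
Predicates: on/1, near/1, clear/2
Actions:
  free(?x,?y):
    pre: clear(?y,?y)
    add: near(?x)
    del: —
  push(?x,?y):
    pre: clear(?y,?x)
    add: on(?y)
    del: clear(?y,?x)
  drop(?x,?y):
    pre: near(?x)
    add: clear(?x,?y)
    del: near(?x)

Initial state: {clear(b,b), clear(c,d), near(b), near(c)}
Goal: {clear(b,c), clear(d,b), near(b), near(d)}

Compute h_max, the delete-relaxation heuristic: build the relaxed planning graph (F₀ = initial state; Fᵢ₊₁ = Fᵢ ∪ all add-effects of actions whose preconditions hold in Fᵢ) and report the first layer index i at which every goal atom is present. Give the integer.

2

F0 = init (4 atoms)
F1 = F0 ∪ {clear(b,c), clear(b,d), clear(c,b), clear(c,c), near(d), on(b), on(c)}  (11 atoms)
F2 = F1 ∪ {clear(d,b), clear(d,c), clear(d,d)}  (14 atoms)
goal ⊆ F2  ⇒  h_max = 2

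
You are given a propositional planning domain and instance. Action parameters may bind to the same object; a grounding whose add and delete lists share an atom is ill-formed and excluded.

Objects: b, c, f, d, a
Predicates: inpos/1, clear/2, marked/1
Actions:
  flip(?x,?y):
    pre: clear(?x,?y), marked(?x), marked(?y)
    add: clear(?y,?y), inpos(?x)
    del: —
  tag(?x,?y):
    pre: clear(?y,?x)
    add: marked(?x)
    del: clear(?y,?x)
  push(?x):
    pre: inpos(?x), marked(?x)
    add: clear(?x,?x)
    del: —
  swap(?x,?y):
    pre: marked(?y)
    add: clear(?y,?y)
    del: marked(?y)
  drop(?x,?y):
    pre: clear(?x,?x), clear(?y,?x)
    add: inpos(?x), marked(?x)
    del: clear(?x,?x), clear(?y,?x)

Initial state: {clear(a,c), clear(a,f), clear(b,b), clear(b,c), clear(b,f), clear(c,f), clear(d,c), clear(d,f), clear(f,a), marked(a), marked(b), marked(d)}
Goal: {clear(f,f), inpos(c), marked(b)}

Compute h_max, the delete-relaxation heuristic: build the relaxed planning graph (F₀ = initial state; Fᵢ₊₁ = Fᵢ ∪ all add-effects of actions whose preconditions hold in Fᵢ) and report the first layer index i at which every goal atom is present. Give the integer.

F0 = init (12 atoms)
F1 = F0 ∪ {clear(a,a), clear(d,d), inpos(b), marked(c), marked(f)}  (17 atoms)
F2 = F1 ∪ {clear(c,c), clear(f,f), inpos(a), inpos(c), inpos(d), inpos(f)}  (23 atoms)
goal ⊆ F2  ⇒  h_max = 2

2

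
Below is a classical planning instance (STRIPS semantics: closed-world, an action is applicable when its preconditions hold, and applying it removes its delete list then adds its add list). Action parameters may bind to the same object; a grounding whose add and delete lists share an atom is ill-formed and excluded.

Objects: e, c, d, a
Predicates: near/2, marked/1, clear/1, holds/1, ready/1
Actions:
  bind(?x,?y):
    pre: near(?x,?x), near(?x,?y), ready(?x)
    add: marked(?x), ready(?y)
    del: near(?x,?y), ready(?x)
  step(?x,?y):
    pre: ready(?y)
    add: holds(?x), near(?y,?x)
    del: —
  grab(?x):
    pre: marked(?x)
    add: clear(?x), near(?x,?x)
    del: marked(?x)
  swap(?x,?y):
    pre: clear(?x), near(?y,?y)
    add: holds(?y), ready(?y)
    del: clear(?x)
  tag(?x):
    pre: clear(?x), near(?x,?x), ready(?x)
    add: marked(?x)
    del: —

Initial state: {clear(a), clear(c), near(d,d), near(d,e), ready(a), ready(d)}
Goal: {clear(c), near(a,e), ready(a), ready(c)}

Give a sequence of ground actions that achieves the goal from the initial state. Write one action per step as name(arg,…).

step(e,a); step(c,d); bind(d,c)

1. step(e,a)  →  {clear(a), clear(c), holds(e), near(a,e), near(d,d), near(d,e), ready(a), ready(d)}
2. step(c,d)  →  {clear(a), clear(c), holds(c), holds(e), near(a,e), near(d,c), near(d,d), near(d,e), ready(a), ready(d)}
3. bind(d,c)  →  {clear(a), clear(c), holds(c), holds(e), marked(d), near(a,e), near(d,d), near(d,e), ready(a), ready(c)}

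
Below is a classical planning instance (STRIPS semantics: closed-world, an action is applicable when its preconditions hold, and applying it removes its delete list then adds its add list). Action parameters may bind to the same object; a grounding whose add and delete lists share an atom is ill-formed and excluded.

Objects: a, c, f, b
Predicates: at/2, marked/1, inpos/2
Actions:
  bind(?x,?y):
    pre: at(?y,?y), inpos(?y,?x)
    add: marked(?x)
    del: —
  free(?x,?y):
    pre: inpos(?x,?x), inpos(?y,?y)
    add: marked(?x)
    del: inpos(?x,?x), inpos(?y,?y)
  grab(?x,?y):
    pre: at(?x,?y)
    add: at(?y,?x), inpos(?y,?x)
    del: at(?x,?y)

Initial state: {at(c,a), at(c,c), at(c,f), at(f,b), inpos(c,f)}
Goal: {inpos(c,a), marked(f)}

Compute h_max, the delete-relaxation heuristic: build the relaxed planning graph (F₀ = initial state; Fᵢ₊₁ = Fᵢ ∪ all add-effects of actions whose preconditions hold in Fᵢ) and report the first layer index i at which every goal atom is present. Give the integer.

2

F0 = init (5 atoms)
F1 = F0 ∪ {at(a,c), at(b,f), at(f,c), inpos(a,c), inpos(b,f), inpos(f,c), marked(f)}  (12 atoms)
F2 = F1 ∪ {inpos(c,a), inpos(f,b)}  (14 atoms)
goal ⊆ F2  ⇒  h_max = 2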